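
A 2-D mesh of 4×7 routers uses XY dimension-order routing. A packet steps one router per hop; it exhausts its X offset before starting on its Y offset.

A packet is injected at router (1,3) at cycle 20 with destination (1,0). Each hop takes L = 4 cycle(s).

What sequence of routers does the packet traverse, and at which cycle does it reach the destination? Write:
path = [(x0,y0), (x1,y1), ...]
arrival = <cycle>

path = [(1,3), (1,2), (1,1), (1,0)]
arrival = 32

t=20: at (1,3)
t=24: at (1,2) after S
t=28: at (1,1) after S
t=32: at (1,0) after S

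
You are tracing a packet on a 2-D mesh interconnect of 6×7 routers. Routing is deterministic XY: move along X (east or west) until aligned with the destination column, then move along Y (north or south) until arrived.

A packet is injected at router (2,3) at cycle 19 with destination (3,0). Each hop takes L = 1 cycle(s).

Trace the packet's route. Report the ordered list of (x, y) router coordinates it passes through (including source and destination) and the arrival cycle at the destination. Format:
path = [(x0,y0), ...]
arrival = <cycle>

hop 0: (2,3) @ cyc 19
hop 1: (3,3) @ cyc 20  [E]
hop 2: (3,2) @ cyc 21  [S]
hop 3: (3,1) @ cyc 22  [S]
hop 4: (3,0) @ cyc 23  [S]

path = [(2,3), (3,3), (3,2), (3,1), (3,0)]
arrival = 23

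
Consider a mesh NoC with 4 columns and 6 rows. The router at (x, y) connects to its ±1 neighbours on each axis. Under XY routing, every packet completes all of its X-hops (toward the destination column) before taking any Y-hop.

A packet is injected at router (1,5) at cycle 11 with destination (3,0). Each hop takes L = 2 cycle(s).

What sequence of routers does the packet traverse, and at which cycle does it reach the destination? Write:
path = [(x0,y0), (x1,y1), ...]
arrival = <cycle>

path = [(1,5), (2,5), (3,5), (3,4), (3,3), (3,2), (3,1), (3,0)]
arrival = 25

t=11: at (1,5)
t=13: at (2,5) after E
t=15: at (3,5) after E
t=17: at (3,4) after S
t=19: at (3,3) after S
t=21: at (3,2) after S
t=23: at (3,1) after S
t=25: at (3,0) after S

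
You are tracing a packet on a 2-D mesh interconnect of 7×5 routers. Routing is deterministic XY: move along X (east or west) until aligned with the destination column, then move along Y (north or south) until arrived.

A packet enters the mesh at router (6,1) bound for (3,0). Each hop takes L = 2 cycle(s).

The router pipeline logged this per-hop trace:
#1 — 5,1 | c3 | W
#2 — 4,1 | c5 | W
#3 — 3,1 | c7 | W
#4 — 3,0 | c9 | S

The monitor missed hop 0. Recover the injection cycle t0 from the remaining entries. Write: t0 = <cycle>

t0 = 1

At hop 1 the cycle is 3; in general cyc_k = t0 + kL.
So t0 = 3 − 1·2 = 1.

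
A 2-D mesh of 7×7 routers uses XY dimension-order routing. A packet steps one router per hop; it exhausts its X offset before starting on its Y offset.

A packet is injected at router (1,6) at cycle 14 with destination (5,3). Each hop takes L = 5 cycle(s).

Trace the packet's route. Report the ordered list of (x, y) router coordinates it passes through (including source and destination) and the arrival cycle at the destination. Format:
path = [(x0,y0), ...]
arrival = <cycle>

path = [(1,6), (2,6), (3,6), (4,6), (5,6), (5,5), (5,4), (5,3)]
arrival = 49

  0. router=(1,6) cycle=14 (inject)
  1. router=(2,6) cycle=19 dir=E
  2. router=(3,6) cycle=24 dir=E
  3. router=(4,6) cycle=29 dir=E
  4. router=(5,6) cycle=34 dir=E
  5. router=(5,5) cycle=39 dir=S
  6. router=(5,4) cycle=44 dir=S
  7. router=(5,3) cycle=49 dir=S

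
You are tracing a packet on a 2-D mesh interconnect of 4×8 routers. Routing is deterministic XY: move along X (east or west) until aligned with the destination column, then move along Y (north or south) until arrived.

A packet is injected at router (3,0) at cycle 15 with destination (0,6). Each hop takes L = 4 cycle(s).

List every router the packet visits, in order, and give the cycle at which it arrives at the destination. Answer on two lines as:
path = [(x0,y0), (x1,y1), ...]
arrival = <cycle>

#0 — 3,0 | c15
#1 — 2,0 | c19 | W
#2 — 1,0 | c23 | W
#3 — 0,0 | c27 | W
#4 — 0,1 | c31 | N
#5 — 0,2 | c35 | N
#6 — 0,3 | c39 | N
#7 — 0,4 | c43 | N
#8 — 0,5 | c47 | N
#9 — 0,6 | c51 | N

path = [(3,0), (2,0), (1,0), (0,0), (0,1), (0,2), (0,3), (0,4), (0,5), (0,6)]
arrival = 51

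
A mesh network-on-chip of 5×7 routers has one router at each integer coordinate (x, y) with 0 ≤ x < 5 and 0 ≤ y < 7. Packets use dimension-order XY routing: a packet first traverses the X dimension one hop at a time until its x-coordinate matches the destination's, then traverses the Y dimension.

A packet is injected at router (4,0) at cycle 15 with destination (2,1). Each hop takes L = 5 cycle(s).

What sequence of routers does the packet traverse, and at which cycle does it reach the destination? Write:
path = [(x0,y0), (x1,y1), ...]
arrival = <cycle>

src (4,0)  cyc=15
W→(3,0)  cyc=20
W→(2,0)  cyc=25
N→(2,1)  cyc=30

path = [(4,0), (3,0), (2,0), (2,1)]
arrival = 30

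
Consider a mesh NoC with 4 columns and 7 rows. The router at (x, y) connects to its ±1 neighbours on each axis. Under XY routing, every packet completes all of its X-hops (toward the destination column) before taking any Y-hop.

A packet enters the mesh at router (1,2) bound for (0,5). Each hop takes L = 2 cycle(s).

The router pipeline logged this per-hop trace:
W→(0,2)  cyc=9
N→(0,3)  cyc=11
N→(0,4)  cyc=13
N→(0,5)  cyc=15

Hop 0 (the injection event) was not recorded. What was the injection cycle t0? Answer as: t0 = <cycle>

Hop 1 reached at cycle 9; hop k is at t0 + k·L.
Therefore t0 = 9 − L = 7.

t0 = 7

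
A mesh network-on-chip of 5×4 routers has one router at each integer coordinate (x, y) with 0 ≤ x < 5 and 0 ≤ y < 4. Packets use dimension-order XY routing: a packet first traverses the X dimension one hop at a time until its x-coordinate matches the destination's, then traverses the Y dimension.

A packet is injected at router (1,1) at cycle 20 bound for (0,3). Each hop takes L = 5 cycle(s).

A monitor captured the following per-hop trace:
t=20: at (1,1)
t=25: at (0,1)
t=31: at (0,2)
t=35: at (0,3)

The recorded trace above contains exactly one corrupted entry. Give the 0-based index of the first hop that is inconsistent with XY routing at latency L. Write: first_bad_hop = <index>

first_bad_hop = 2

check 1→ d=(-1,0) cyc+5: ok
check 2→ d=(0,1) cyc+6: BAD: Δcyc=6≠L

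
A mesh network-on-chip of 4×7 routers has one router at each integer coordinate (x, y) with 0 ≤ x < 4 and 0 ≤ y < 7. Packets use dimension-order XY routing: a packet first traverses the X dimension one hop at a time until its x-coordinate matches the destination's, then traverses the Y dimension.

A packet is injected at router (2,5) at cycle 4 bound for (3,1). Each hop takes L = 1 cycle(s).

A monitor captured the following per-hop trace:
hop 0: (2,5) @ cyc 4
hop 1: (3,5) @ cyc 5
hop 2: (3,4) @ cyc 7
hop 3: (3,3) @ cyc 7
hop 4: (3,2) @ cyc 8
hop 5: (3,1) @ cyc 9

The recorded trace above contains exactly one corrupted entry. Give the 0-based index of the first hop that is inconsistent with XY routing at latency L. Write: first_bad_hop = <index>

  1: Δx=+1 Δy=+0 Δt=1 [ok]
  2: Δx=+0 Δy=-1 Δt=2 [BAD: Δcyc=2≠L]

first_bad_hop = 2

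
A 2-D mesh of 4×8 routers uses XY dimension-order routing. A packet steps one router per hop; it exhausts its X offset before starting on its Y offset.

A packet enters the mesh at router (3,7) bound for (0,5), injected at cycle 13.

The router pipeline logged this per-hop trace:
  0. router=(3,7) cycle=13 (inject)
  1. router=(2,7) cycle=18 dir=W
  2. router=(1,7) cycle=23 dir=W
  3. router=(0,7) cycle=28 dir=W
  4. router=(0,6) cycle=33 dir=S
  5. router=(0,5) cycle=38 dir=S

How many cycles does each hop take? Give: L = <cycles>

L = 5

Δcyc across hop 0→1: 18 − 13 = 5.
Per-hop latency L = Δcyc = 5.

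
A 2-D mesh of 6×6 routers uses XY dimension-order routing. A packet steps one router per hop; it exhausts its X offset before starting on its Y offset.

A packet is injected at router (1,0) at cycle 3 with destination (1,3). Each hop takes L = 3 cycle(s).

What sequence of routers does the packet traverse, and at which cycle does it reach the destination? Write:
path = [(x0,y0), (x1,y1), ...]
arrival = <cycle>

path = [(1,0), (1,1), (1,2), (1,3)]
arrival = 12

hop 0: (1,0) @ cyc 3
hop 1: (1,1) @ cyc 6  [N]
hop 2: (1,2) @ cyc 9  [N]
hop 3: (1,3) @ cyc 12  [N]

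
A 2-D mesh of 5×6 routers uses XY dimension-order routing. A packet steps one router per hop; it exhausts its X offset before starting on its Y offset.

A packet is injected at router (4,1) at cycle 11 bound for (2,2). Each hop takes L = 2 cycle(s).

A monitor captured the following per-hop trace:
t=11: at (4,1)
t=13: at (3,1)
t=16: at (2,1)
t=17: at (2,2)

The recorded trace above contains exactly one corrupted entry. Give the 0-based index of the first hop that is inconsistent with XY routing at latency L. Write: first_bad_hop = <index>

first_bad_hop = 2

[1] (-1,+0) / 2c ⇒ ok
[2] (-1,+0) / 3c ⇒ BAD: Δcyc=3≠L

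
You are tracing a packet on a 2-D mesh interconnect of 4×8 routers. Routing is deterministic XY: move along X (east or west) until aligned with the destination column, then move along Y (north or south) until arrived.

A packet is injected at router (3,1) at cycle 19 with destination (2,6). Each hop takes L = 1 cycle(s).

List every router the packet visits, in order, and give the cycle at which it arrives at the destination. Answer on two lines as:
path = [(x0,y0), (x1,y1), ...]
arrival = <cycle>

path = [(3,1), (2,1), (2,2), (2,3), (2,4), (2,5), (2,6)]
arrival = 25

  0. router=(3,1) cycle=19 (inject)
  1. router=(2,1) cycle=20 dir=W
  2. router=(2,2) cycle=21 dir=N
  3. router=(2,3) cycle=22 dir=N
  4. router=(2,4) cycle=23 dir=N
  5. router=(2,5) cycle=24 dir=N
  6. router=(2,6) cycle=25 dir=N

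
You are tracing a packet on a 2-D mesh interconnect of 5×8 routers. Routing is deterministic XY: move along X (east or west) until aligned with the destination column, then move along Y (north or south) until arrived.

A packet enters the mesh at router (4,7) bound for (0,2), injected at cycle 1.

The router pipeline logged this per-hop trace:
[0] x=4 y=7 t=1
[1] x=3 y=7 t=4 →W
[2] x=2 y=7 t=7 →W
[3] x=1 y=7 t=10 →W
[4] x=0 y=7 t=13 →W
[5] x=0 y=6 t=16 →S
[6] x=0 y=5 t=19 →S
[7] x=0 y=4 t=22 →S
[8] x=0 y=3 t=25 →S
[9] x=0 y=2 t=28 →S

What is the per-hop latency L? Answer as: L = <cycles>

Δcyc across hop 0→1: 4 − 1 = 3.
That increment is L by definition: L = 3.

L = 3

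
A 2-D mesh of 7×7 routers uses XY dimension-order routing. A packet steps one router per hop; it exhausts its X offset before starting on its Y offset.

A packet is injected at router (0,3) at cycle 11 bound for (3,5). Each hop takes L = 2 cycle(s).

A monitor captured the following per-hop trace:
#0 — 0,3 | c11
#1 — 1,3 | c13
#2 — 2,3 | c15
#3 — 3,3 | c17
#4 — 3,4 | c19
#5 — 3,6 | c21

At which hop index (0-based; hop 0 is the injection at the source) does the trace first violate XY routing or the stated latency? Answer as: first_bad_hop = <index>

[1] (+1,+0) / 2c ⇒ ok
[2] (+1,+0) / 2c ⇒ ok
[3] (+1,+0) / 2c ⇒ ok
[4] (+0,+1) / 2c ⇒ ok
[5] (+0,+2) / 2c ⇒ BAD: non-unit step

first_bad_hop = 5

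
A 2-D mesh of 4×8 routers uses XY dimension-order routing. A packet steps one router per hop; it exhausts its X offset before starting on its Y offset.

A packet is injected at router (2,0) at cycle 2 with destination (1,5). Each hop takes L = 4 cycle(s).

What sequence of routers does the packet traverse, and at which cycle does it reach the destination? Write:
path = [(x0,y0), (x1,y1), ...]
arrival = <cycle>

path = [(2,0), (1,0), (1,1), (1,2), (1,3), (1,4), (1,5)]
arrival = 26

[0] x=2 y=0 t=2
[1] x=1 y=0 t=6 →W
[2] x=1 y=1 t=10 →N
[3] x=1 y=2 t=14 →N
[4] x=1 y=3 t=18 →N
[5] x=1 y=4 t=22 →N
[6] x=1 y=5 t=26 →N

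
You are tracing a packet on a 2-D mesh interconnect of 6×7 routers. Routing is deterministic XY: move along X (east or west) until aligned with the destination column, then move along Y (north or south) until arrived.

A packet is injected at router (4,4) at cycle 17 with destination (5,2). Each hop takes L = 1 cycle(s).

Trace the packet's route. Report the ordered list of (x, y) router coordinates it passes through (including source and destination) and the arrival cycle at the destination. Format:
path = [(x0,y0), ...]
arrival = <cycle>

hop 0: (4,4) @ cyc 17
hop 1: (5,4) @ cyc 18  [E]
hop 2: (5,3) @ cyc 19  [S]
hop 3: (5,2) @ cyc 20  [S]

path = [(4,4), (5,4), (5,3), (5,2)]
arrival = 20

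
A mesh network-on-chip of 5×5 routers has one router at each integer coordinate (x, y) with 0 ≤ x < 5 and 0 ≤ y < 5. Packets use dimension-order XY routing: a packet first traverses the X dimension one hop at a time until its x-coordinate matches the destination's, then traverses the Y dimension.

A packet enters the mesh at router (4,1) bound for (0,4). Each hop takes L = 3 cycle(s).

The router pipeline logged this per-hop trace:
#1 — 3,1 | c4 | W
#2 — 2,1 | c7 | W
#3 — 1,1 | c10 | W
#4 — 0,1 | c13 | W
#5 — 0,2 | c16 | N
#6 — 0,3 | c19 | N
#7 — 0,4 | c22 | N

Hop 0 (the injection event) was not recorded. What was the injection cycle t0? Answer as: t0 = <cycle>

Hop 1 reached at cycle 4; hop k is at t0 + k·L.
t0 = cyc[1] − L = 4 − 3 = 1.

t0 = 1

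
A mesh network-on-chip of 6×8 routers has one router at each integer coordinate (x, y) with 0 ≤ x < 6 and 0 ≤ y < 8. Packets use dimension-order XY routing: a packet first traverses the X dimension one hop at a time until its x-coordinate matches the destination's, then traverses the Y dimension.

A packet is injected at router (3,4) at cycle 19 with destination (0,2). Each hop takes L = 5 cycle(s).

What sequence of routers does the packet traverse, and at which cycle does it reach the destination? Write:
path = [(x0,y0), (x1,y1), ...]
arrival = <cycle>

path = [(3,4), (2,4), (1,4), (0,4), (0,3), (0,2)]
arrival = 44

  0. router=(3,4) cycle=19 (inject)
  1. router=(2,4) cycle=24 dir=W
  2. router=(1,4) cycle=29 dir=W
  3. router=(0,4) cycle=34 dir=W
  4. router=(0,3) cycle=39 dir=S
  5. router=(0,2) cycle=44 dir=S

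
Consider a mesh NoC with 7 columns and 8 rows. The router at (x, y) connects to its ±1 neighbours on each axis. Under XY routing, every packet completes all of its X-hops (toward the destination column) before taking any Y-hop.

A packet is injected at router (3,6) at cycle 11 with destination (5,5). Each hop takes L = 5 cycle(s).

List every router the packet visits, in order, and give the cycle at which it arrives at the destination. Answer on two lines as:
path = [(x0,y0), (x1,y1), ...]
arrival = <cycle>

t=11: at (3,6)
t=16: at (4,6) after E
t=21: at (5,6) after E
t=26: at (5,5) after S

path = [(3,6), (4,6), (5,6), (5,5)]
arrival = 26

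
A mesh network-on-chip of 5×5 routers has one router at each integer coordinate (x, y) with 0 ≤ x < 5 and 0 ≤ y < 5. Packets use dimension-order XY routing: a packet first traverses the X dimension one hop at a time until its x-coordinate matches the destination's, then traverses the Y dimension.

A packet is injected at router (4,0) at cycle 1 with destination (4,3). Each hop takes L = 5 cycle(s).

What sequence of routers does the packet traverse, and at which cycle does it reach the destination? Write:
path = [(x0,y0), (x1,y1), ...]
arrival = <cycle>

hop 0: (4,0) @ cyc 1
hop 1: (4,1) @ cyc 6  [N]
hop 2: (4,2) @ cyc 11  [N]
hop 3: (4,3) @ cyc 16  [N]

path = [(4,0), (4,1), (4,2), (4,3)]
arrival = 16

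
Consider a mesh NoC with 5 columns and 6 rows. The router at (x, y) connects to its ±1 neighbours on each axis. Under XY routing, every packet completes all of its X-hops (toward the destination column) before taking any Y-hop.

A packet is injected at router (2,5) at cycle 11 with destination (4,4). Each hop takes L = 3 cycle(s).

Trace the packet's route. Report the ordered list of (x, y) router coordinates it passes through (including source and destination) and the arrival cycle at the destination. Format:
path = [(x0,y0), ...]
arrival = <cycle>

path = [(2,5), (3,5), (4,5), (4,4)]
arrival = 20

#0 — 2,5 | c11
#1 — 3,5 | c14 | E
#2 — 4,5 | c17 | E
#3 — 4,4 | c20 | S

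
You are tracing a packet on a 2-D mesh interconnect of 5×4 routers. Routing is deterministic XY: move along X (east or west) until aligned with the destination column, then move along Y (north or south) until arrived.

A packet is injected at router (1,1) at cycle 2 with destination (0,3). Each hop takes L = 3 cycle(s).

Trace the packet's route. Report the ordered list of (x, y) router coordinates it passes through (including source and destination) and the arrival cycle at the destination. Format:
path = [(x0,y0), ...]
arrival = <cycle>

path = [(1,1), (0,1), (0,2), (0,3)]
arrival = 11

  0. router=(1,1) cycle=2 (inject)
  1. router=(0,1) cycle=5 dir=W
  2. router=(0,2) cycle=8 dir=N
  3. router=(0,3) cycle=11 dir=N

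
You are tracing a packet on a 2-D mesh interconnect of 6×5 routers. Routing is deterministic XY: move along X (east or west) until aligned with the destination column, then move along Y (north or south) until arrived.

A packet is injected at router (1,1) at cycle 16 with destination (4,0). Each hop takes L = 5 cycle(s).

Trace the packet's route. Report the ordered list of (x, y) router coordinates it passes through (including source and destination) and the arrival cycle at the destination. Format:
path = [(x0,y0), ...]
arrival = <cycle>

path = [(1,1), (2,1), (3,1), (4,1), (4,0)]
arrival = 36

#0 — 1,1 | c16
#1 — 2,1 | c21 | E
#2 — 3,1 | c26 | E
#3 — 4,1 | c31 | E
#4 — 4,0 | c36 | S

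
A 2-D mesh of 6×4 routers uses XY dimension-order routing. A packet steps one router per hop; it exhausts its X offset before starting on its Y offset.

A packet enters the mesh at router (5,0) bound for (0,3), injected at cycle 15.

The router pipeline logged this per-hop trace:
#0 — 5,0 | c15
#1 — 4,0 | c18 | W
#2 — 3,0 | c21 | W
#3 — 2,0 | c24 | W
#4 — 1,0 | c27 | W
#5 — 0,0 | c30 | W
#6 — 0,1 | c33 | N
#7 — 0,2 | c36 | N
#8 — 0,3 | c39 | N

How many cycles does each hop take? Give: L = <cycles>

Between hops 0 and 1 the cycle counter advances 18 − 15 = 3.
Each hop adds L, hence L = 3.

L = 3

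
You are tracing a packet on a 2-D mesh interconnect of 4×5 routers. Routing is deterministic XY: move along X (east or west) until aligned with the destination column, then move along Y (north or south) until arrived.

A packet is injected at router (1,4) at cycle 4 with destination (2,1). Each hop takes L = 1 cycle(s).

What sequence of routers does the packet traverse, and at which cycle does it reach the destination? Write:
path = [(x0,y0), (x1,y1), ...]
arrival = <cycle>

path = [(1,4), (2,4), (2,3), (2,2), (2,1)]
arrival = 8

[0] x=1 y=4 t=4
[1] x=2 y=4 t=5 →E
[2] x=2 y=3 t=6 →S
[3] x=2 y=2 t=7 →S
[4] x=2 y=1 t=8 →S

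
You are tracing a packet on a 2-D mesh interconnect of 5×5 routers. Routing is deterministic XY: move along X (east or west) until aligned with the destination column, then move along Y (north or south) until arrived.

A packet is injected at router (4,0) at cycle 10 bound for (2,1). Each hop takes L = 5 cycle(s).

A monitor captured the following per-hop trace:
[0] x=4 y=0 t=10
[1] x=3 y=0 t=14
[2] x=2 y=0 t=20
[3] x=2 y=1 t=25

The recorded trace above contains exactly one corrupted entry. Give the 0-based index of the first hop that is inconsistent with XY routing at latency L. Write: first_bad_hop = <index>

[1] (-1,+0) / 4c ⇒ BAD: Δcyc=4≠L

first_bad_hop = 1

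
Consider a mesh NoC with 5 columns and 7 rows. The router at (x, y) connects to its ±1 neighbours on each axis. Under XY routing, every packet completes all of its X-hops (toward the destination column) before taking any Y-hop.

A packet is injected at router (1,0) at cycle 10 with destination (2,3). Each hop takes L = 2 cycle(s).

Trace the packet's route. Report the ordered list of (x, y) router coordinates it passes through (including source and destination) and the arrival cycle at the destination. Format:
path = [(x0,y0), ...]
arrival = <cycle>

  0. router=(1,0) cycle=10 (inject)
  1. router=(2,0) cycle=12 dir=E
  2. router=(2,1) cycle=14 dir=N
  3. router=(2,2) cycle=16 dir=N
  4. router=(2,3) cycle=18 dir=N

path = [(1,0), (2,0), (2,1), (2,2), (2,3)]
arrival = 18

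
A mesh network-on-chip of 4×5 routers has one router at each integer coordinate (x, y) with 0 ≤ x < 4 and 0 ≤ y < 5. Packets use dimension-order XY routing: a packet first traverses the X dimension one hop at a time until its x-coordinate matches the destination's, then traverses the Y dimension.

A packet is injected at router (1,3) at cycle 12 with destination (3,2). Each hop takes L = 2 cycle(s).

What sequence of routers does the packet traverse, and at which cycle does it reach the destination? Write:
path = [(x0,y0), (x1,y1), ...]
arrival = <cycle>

path = [(1,3), (2,3), (3,3), (3,2)]
arrival = 18

#0 — 1,3 | c12
#1 — 2,3 | c14 | E
#2 — 3,3 | c16 | E
#3 — 3,2 | c18 | S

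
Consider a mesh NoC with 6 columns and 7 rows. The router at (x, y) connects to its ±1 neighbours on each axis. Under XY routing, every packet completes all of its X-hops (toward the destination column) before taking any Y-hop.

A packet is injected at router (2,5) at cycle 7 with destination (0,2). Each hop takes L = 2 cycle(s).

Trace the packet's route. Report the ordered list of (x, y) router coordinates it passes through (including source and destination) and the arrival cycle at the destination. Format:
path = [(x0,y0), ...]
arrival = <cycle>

  0. router=(2,5) cycle=7 (inject)
  1. router=(1,5) cycle=9 dir=W
  2. router=(0,5) cycle=11 dir=W
  3. router=(0,4) cycle=13 dir=S
  4. router=(0,3) cycle=15 dir=S
  5. router=(0,2) cycle=17 dir=S

path = [(2,5), (1,5), (0,5), (0,4), (0,3), (0,2)]
arrival = 17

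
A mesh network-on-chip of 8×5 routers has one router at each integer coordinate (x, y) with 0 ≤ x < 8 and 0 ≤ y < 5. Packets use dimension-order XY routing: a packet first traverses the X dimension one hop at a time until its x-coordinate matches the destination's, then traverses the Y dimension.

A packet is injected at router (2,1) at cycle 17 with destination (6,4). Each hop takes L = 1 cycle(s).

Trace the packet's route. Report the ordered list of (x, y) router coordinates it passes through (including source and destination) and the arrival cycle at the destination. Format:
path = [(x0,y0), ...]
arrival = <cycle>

path = [(2,1), (3,1), (4,1), (5,1), (6,1), (6,2), (6,3), (6,4)]
arrival = 24

  0. router=(2,1) cycle=17 (inject)
  1. router=(3,1) cycle=18 dir=E
  2. router=(4,1) cycle=19 dir=E
  3. router=(5,1) cycle=20 dir=E
  4. router=(6,1) cycle=21 dir=E
  5. router=(6,2) cycle=22 dir=N
  6. router=(6,3) cycle=23 dir=N
  7. router=(6,4) cycle=24 dir=N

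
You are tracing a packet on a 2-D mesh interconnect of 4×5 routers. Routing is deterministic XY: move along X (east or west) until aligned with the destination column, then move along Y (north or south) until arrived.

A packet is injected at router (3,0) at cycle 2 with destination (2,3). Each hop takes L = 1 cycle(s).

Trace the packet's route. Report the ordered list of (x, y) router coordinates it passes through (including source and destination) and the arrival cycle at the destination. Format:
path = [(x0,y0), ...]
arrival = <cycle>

path = [(3,0), (2,0), (2,1), (2,2), (2,3)]
arrival = 6

[0] x=3 y=0 t=2
[1] x=2 y=0 t=3 →W
[2] x=2 y=1 t=4 →N
[3] x=2 y=2 t=5 →N
[4] x=2 y=3 t=6 →N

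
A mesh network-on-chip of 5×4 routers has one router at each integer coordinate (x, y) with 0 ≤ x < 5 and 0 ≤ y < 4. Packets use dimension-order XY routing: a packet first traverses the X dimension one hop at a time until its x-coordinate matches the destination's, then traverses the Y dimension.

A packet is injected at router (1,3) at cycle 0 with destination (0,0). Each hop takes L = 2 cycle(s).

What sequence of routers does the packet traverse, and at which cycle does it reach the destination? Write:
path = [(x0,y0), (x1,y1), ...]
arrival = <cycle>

path = [(1,3), (0,3), (0,2), (0,1), (0,0)]
arrival = 8

src (1,3)  cyc=0
W→(0,3)  cyc=2
S→(0,2)  cyc=4
S→(0,1)  cyc=6
S→(0,0)  cyc=8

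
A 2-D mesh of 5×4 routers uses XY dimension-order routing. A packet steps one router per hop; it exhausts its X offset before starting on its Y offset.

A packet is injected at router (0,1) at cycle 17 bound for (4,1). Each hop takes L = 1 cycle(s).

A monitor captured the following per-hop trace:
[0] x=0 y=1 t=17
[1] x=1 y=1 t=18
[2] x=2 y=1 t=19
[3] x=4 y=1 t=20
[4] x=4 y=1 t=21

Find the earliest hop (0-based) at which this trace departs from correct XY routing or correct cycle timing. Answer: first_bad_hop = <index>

check 1→ d=(1,0) cyc+1: ok
check 2→ d=(1,0) cyc+1: ok
check 3→ d=(2,0) cyc+1: BAD: non-unit step

first_bad_hop = 3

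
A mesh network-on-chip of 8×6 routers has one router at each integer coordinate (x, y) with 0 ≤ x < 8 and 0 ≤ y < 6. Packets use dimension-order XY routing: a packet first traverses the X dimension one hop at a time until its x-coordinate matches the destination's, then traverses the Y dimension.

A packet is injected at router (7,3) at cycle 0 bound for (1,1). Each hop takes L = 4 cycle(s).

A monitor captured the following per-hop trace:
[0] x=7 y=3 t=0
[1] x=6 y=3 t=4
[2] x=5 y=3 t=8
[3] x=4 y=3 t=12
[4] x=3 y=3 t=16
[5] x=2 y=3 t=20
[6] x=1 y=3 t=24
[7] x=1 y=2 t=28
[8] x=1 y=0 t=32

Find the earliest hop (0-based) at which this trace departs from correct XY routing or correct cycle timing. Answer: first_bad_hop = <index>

first_bad_hop = 8

check 1→ d=(-1,0) cyc+4: ok
check 2→ d=(-1,0) cyc+4: ok
check 3→ d=(-1,0) cyc+4: ok
check 4→ d=(-1,0) cyc+4: ok
check 5→ d=(-1,0) cyc+4: ok
check 6→ d=(-1,0) cyc+4: ok
check 7→ d=(0,-1) cyc+4: ok
check 8→ d=(0,-2) cyc+4: BAD: non-unit step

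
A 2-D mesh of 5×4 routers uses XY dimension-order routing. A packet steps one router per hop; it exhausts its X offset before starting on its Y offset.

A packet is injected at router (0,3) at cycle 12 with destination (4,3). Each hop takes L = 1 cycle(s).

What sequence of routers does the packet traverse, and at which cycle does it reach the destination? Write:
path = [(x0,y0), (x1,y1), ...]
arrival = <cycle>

  0. router=(0,3) cycle=12 (inject)
  1. router=(1,3) cycle=13 dir=E
  2. router=(2,3) cycle=14 dir=E
  3. router=(3,3) cycle=15 dir=E
  4. router=(4,3) cycle=16 dir=E

path = [(0,3), (1,3), (2,3), (3,3), (4,3)]
arrival = 16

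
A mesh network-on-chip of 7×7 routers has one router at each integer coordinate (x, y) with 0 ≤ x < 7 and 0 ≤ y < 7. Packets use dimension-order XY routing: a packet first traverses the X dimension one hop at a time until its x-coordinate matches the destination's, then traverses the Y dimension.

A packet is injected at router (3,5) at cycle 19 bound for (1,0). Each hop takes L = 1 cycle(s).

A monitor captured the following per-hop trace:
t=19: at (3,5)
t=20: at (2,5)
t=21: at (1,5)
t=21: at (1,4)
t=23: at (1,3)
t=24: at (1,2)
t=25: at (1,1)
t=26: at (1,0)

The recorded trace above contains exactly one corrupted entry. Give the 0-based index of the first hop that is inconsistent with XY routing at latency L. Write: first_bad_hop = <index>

first_bad_hop = 3

  1: Δx=-1 Δy=+0 Δt=1 [ok]
  2: Δx=-1 Δy=+0 Δt=1 [ok]
  3: Δx=+0 Δy=-1 Δt=0 [BAD: Δcyc=0≠L]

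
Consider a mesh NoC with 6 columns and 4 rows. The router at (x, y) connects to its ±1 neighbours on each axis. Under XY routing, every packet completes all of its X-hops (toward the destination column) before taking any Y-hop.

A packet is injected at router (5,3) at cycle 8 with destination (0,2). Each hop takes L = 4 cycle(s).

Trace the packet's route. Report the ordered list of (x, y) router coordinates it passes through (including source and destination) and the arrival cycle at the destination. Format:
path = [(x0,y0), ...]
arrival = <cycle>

  0. router=(5,3) cycle=8 (inject)
  1. router=(4,3) cycle=12 dir=W
  2. router=(3,3) cycle=16 dir=W
  3. router=(2,3) cycle=20 dir=W
  4. router=(1,3) cycle=24 dir=W
  5. router=(0,3) cycle=28 dir=W
  6. router=(0,2) cycle=32 dir=S

path = [(5,3), (4,3), (3,3), (2,3), (1,3), (0,3), (0,2)]
arrival = 32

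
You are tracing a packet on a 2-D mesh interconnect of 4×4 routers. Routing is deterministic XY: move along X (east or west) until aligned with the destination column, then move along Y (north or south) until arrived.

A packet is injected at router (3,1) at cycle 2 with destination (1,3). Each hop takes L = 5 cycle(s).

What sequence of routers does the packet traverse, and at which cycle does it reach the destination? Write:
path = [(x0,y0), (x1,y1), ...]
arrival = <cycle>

path = [(3,1), (2,1), (1,1), (1,2), (1,3)]
arrival = 22

[0] x=3 y=1 t=2
[1] x=2 y=1 t=7 →W
[2] x=1 y=1 t=12 →W
[3] x=1 y=2 t=17 →N
[4] x=1 y=3 t=22 →N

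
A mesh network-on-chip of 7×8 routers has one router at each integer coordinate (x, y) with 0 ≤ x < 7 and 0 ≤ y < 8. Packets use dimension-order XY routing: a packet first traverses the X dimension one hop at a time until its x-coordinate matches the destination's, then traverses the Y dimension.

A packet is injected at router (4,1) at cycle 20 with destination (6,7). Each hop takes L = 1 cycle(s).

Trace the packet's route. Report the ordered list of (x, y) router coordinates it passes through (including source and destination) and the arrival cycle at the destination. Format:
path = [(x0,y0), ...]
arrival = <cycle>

t=20: at (4,1)
t=21: at (5,1) after E
t=22: at (6,1) after E
t=23: at (6,2) after N
t=24: at (6,3) after N
t=25: at (6,4) after N
t=26: at (6,5) after N
t=27: at (6,6) after N
t=28: at (6,7) after N

path = [(4,1), (5,1), (6,1), (6,2), (6,3), (6,4), (6,5), (6,6), (6,7)]
arrival = 28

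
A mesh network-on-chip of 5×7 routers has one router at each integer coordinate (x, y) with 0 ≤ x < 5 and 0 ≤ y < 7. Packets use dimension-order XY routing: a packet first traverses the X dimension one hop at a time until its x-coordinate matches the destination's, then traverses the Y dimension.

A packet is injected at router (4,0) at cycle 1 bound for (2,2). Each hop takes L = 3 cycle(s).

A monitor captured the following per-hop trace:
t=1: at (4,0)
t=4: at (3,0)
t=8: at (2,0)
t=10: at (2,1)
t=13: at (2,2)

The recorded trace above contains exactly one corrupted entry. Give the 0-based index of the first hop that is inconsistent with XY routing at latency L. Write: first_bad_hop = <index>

check 1→ d=(-1,0) cyc+3: ok
check 2→ d=(-1,0) cyc+4: BAD: Δcyc=4≠L

first_bad_hop = 2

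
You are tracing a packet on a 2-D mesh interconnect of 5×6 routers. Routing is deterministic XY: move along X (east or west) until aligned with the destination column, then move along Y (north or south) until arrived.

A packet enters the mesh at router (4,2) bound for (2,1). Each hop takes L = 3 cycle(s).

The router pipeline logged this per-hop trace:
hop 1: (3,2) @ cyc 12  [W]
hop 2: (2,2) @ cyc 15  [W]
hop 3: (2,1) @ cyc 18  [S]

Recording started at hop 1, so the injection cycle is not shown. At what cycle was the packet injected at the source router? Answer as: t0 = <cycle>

t0 = 9

cyc[1] = 12 and cyc[k] = t0 + k·L for every k.
So t0 = 12 − 1·3 = 9.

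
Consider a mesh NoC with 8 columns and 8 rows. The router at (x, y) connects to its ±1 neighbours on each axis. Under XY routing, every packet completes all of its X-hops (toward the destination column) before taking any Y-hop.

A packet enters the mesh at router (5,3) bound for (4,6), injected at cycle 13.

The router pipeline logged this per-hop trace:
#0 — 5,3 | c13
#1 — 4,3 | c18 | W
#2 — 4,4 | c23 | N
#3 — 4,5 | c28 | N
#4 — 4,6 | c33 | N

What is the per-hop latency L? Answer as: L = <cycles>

From hop 0 (13) to hop 1 (18): +5 cycles.
Per-hop latency L = Δcyc = 5.

L = 5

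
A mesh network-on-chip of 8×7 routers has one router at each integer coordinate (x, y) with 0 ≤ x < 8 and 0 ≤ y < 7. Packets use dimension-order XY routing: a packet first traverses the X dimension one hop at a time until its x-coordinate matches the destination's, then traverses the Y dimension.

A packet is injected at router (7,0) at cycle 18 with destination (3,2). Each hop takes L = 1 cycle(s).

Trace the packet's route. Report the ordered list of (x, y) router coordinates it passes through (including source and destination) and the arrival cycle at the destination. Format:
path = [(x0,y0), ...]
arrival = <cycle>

path = [(7,0), (6,0), (5,0), (4,0), (3,0), (3,1), (3,2)]
arrival = 24

  0. router=(7,0) cycle=18 (inject)
  1. router=(6,0) cycle=19 dir=W
  2. router=(5,0) cycle=20 dir=W
  3. router=(4,0) cycle=21 dir=W
  4. router=(3,0) cycle=22 dir=W
  5. router=(3,1) cycle=23 dir=N
  6. router=(3,2) cycle=24 dir=N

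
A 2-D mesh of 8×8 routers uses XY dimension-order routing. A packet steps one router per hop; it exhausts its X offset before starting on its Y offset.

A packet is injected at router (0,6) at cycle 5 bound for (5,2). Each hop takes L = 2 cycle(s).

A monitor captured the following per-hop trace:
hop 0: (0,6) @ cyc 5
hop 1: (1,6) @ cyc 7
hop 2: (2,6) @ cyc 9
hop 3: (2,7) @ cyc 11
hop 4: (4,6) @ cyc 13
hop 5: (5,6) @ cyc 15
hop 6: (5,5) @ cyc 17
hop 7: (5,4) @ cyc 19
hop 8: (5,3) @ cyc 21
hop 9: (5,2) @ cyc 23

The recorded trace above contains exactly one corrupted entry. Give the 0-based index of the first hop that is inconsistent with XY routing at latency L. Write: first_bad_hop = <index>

first_bad_hop = 3

  1: Δx=+1 Δy=+0 Δt=2 [ok]
  2: Δx=+1 Δy=+0 Δt=2 [ok]
  3: Δx=+0 Δy=+1 Δt=2 [BAD: Y-move but x=2≠5]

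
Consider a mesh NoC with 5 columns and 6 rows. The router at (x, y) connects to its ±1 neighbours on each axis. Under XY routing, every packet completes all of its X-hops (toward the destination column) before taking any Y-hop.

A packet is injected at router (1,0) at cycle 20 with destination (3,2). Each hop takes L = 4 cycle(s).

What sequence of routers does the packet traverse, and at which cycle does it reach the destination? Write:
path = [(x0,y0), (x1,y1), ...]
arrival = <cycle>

path = [(1,0), (2,0), (3,0), (3,1), (3,2)]
arrival = 36

#0 — 1,0 | c20
#1 — 2,0 | c24 | E
#2 — 3,0 | c28 | E
#3 — 3,1 | c32 | N
#4 — 3,2 | c36 | N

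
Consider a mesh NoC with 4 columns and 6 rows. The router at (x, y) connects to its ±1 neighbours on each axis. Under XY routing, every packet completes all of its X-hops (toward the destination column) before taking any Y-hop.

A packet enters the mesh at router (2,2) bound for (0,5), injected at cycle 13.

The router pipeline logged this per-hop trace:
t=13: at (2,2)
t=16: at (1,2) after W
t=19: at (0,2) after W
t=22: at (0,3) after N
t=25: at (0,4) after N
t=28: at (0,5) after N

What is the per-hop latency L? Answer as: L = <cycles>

From hop 0 (13) to hop 1 (16): +3 cycles.
Per-hop latency L = Δcyc = 3.

L = 3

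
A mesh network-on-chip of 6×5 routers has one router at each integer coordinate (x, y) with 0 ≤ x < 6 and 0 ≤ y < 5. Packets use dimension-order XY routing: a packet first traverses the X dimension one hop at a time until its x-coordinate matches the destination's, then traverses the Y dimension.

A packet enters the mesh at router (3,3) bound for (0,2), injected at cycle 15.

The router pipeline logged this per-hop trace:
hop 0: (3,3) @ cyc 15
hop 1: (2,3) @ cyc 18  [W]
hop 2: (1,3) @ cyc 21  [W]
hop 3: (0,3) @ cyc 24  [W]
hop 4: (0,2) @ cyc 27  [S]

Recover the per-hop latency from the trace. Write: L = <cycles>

L = 3

Between hops 0 and 1 the cycle counter advances 18 − 15 = 3.
That increment is L by definition: L = 3.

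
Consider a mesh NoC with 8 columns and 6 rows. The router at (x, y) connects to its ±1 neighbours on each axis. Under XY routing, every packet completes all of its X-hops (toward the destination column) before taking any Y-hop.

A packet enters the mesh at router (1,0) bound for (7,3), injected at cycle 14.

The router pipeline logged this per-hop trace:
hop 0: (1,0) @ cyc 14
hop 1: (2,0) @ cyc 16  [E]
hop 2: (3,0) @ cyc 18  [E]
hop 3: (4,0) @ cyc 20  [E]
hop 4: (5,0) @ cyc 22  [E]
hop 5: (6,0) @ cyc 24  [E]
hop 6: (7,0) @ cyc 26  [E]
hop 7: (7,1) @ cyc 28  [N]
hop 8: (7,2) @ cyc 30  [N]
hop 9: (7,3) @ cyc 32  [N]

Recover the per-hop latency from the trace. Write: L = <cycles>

L = 2

From hop 0 (14) to hop 1 (16): +2 cycles.
That increment is L by definition: L = 2.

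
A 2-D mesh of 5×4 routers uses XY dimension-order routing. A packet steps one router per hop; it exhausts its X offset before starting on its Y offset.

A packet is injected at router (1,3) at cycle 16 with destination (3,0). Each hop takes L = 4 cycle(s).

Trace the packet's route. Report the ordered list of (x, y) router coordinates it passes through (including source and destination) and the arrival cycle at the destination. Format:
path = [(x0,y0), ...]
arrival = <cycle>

path = [(1,3), (2,3), (3,3), (3,2), (3,1), (3,0)]
arrival = 36

hop 0: (1,3) @ cyc 16
hop 1: (2,3) @ cyc 20  [E]
hop 2: (3,3) @ cyc 24  [E]
hop 3: (3,2) @ cyc 28  [S]
hop 4: (3,1) @ cyc 32  [S]
hop 5: (3,0) @ cyc 36  [S]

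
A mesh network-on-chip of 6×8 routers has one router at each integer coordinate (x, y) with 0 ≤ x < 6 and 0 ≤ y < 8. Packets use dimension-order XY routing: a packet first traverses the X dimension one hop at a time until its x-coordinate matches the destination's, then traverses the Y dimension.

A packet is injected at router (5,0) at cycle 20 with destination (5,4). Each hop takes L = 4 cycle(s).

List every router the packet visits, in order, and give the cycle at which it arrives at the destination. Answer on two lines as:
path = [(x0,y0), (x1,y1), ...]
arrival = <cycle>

src (5,0)  cyc=20
N→(5,1)  cyc=24
N→(5,2)  cyc=28
N→(5,3)  cyc=32
N→(5,4)  cyc=36

path = [(5,0), (5,1), (5,2), (5,3), (5,4)]
arrival = 36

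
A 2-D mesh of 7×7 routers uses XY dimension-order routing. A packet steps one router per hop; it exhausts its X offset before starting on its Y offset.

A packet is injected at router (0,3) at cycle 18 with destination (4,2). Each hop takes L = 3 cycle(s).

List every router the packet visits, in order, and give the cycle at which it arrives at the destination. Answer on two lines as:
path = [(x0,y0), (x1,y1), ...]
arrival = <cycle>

path = [(0,3), (1,3), (2,3), (3,3), (4,3), (4,2)]
arrival = 33

src (0,3)  cyc=18
E→(1,3)  cyc=21
E→(2,3)  cyc=24
E→(3,3)  cyc=27
E→(4,3)  cyc=30
S→(4,2)  cyc=33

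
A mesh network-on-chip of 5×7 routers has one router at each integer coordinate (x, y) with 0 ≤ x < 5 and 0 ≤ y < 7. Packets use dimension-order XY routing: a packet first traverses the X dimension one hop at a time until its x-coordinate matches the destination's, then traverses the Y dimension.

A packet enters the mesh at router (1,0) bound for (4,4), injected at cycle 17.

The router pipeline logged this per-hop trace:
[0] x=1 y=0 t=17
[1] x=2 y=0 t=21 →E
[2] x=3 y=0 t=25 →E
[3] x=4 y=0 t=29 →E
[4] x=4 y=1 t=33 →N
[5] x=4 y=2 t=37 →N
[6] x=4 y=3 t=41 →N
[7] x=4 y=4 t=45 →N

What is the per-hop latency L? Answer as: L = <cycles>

L = 4

cyc[1] − cyc[0] = 21 − 17 = 4.
That increment is L by definition: L = 4.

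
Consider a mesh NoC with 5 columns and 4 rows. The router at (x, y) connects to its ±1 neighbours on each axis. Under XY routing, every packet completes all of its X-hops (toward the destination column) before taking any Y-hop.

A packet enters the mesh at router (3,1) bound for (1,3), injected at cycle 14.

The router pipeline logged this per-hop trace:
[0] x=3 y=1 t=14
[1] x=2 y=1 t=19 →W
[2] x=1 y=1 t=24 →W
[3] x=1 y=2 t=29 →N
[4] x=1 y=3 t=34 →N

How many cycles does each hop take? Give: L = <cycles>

Δcyc across hop 0→1: 19 − 14 = 5.
That increment is L by definition: L = 5.

L = 5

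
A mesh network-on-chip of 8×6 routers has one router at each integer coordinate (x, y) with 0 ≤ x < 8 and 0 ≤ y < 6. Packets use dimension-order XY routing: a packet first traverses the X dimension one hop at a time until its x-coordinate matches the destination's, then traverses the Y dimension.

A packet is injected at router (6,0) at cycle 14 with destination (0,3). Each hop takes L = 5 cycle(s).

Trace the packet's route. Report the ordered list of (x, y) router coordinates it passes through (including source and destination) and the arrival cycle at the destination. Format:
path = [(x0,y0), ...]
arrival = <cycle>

path = [(6,0), (5,0), (4,0), (3,0), (2,0), (1,0), (0,0), (0,1), (0,2), (0,3)]
arrival = 59

  0. router=(6,0) cycle=14 (inject)
  1. router=(5,0) cycle=19 dir=W
  2. router=(4,0) cycle=24 dir=W
  3. router=(3,0) cycle=29 dir=W
  4. router=(2,0) cycle=34 dir=W
  5. router=(1,0) cycle=39 dir=W
  6. router=(0,0) cycle=44 dir=W
  7. router=(0,1) cycle=49 dir=N
  8. router=(0,2) cycle=54 dir=N
  9. router=(0,3) cycle=59 dir=N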